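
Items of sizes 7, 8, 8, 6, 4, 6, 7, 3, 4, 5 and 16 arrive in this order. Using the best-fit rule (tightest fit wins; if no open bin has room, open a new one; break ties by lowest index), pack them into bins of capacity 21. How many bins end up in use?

  7 → bin 1 (new)  [load 7/21]
  8 → bin 1  [load 15/21]
  8 → bin 2 (new)  [load 8/21]
  6 → bin 1  [load 21/21]
  4 → bin 2  [load 12/21]
  6 → bin 2  [load 18/21]
  7 → bin 3 (new)  [load 7/21]
  3 → bin 2  [load 21/21]
  4 → bin 3  [load 11/21]
  5 → bin 3  [load 16/21]
  16 → bin 4 (new)  [load 16/21]
4 bins opened.

4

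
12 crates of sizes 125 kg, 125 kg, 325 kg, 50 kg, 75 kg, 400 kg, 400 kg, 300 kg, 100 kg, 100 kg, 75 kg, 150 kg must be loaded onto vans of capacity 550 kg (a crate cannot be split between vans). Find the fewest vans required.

5

Total = 400 + 400 + 325 + 300 + 150 + 125 + 125 + 100 + 100 + 75 + 75 + 50 = 2225 kg.
Lower bound: ⌈2225/550⌉ = 5 vans.
A packing using 5 vans:
  van 1: 400 + 150 = 550
  van 2: 400 + 125 = 525
  van 3: 325 + 125 + 100 = 550
  van 4: 300 + 100 + 75 + 75 = 550
  van 5: 50 = 50
This matches the lower bound, so 5 is optimal.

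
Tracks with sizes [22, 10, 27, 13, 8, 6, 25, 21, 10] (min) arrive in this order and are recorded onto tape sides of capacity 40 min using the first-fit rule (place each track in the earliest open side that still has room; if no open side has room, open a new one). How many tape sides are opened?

4

  22 → side 1 (new)  [load 22/40]
  10 → side 1  [load 32/40]
  27 → side 2 (new)  [load 27/40]
  13 → side 2  [load 40/40]
  8 → side 1  [load 40/40]
  6 → side 3 (new)  [load 6/40]
  25 → side 3  [load 31/40]
  21 → side 4 (new)  [load 21/40]
  10 → side 4  [load 31/40]
4 tape sides opened.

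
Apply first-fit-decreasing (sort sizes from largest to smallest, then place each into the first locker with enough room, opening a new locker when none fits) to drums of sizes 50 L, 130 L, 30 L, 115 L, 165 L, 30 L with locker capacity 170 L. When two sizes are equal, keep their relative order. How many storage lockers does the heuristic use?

Sorted descending: 165, 130, 115, 50, 30, 30.
  165 → locker 1 (new)  [load 165/170]
  130 → locker 2 (new)  [load 130/170]
  115 → locker 3 (new)  [load 115/170]
  50 → locker 3  [load 165/170]
  30 → locker 2  [load 160/170]
  30 → locker 4 (new)  [load 30/170]
4 storage lockers opened.

4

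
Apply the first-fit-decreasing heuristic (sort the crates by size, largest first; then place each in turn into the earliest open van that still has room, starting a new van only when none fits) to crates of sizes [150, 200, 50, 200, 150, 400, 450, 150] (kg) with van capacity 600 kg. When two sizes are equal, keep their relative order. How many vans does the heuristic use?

Sorted descending: 450, 400, 200, 200, 150, 150, 150, 50.
  450 → van 1 (new)  [load 450/600]
  400 → van 2 (new)  [load 400/600]
  200 → van 2  [load 600/600]
  200 → van 3 (new)  [load 200/600]
  150 → van 1  [load 600/600]
  150 → van 3  [load 350/600]
  150 → van 3  [load 500/600]
  50 → van 3  [load 550/600]
3 vans opened.

3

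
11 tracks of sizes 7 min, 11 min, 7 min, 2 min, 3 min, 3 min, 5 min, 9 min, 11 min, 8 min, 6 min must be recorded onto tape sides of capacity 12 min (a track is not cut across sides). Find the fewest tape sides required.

Total = 11 + 11 + 9 + 8 + 7 + 7 + 6 + 5 + 3 + 3 + 2 = 72 min.
Lower bound: ⌈72/12⌉ = 6 tape sides.
A packing using 7 tape sides:
  side 1: 11 = 11
  side 2: 11 = 11
  side 3: 9 + 3 = 12
  side 4: 8 + 3 = 11
  side 5: 7 + 5 = 12
  side 6: 7 + 2 = 9
  side 7: 6 = 6
No arrangement into 6 tape sides stays within capacity, so 7 is optimal.

7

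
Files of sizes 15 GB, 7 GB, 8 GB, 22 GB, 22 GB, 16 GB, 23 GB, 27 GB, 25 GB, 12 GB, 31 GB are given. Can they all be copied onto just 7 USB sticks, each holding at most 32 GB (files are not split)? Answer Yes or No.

Total = 208 GB; ⌈208/32⌉ = 7.
The bound of 7 does not rule out 7, but exhaustive search shows no assignment into 7 USB sticks of capacity 32 GB exists — the minimum is 8.

No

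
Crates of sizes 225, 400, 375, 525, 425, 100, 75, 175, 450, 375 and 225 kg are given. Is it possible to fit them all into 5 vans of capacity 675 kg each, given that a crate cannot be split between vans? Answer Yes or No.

Total = 3350 kg; ⌈3350/675⌉ = 5.
6 crates each exceed half the capacity and cannot share a van, forcing at least 6 vans.
At least 6 vans are required, but only 5 are allowed.

No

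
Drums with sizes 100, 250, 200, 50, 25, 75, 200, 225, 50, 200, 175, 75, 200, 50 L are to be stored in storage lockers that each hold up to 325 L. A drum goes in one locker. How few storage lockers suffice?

7

Total = 250 + 225 + 200 + 200 + 200 + 200 + 175 + 100 + 75 + 75 + 50 + 50 + 50 + 25 = 1875 L.
Lower bound: ⌈1875/325⌉ = 6 storage lockers.
Also, 7 drums each exceed 325/2 L, and no two of those can share a locker, so at least 7 storage lockers are needed.
A packing using 7 storage lockers:
  locker 1: 250 + 75 = 325
  locker 2: 225 + 100 = 325
  locker 3: 200 + 75 + 50 = 325
  locker 4: 200 + 50 + 50 + 25 = 325
  locker 5: 200 = 200
  locker 6: 200 = 200
  locker 7: 175 = 175
This matches the lower bound, so 7 is optimal.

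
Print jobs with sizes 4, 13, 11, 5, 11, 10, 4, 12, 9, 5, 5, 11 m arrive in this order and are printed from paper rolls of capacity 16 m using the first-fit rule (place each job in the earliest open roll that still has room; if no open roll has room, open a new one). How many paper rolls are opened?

7

  4 → roll 1 (new)  [load 4/16]
  13 → roll 2 (new)  [load 13/16]
  11 → roll 1  [load 15/16]
  5 → roll 3 (new)  [load 5/16]
  11 → roll 3  [load 16/16]
  10 → roll 4 (new)  [load 10/16]
  4 → roll 4  [load 14/16]
  12 → roll 5 (new)  [load 12/16]
  9 → roll 6 (new)  [load 9/16]
  5 → roll 6  [load 14/16]
  5 → roll 7 (new)  [load 5/16]
  11 → roll 7  [load 16/16]
7 paper rolls opened.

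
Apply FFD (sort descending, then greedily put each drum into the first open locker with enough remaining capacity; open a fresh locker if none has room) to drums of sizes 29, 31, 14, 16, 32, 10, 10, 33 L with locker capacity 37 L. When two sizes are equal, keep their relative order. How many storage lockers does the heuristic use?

6

Sorted descending: 33, 32, 31, 29, 16, 14, 10, 10.
  33 → locker 1 (new)  [load 33/37]
  32 → locker 2 (new)  [load 32/37]
  31 → locker 3 (new)  [load 31/37]
  29 → locker 4 (new)  [load 29/37]
  16 → locker 5 (new)  [load 16/37]
  14 → locker 5  [load 30/37]
  10 → locker 6 (new)  [load 10/37]
  10 → locker 6  [load 20/37]
6 storage lockers opened.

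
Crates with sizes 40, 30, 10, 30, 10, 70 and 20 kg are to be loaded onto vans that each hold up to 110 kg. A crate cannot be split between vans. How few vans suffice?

2

Total = 70 + 40 + 30 + 30 + 20 + 10 + 10 = 210 kg.
Lower bound: ⌈210/110⌉ = 2 vans.
A packing using 2 vans:
  van 1: 70 + 40 = 110
  van 2: 30 + 30 + 20 + 10 + 10 = 100
This matches the lower bound, so 2 is optimal.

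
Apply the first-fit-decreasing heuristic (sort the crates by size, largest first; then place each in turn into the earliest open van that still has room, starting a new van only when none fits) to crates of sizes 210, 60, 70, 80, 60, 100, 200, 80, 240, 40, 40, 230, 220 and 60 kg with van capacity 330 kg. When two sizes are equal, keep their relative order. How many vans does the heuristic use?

6

Sorted descending: 240, 230, 220, 210, 200, 100, 80, 80, 70, 60, 60, 60, 40, 40.
  240 → van 1 (new)  [load 240/330]
  230 → van 2 (new)  [load 230/330]
  220 → van 3 (new)  [load 220/330]
  210 → van 4 (new)  [load 210/330]
  200 → van 5 (new)  [load 200/330]
  100 → van 2  [load 330/330]
  80 → van 1  [load 320/330]
  80 → van 3  [load 300/330]
  70 → van 4  [load 280/330]
  60 → van 5  [load 260/330]
  60 → van 5  [load 320/330]
  60 → van 6 (new)  [load 60/330]
  40 → van 4  [load 320/330]
  40 → van 6  [load 100/330]
6 vans opened.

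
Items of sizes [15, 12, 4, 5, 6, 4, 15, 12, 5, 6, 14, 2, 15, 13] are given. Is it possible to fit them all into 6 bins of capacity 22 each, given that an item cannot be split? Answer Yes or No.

No

Total = 128; ⌈128/22⌉ = 6.
7 items each exceed half the capacity and cannot share a bin, forcing at least 7 bins.
At least 7 bins are required, but only 6 are allowed.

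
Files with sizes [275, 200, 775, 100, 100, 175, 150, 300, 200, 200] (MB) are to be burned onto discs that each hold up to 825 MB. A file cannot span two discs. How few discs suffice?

4

Total = 775 + 300 + 275 + 200 + 200 + 200 + 175 + 150 + 100 + 100 = 2475 MB.
Lower bound: ⌈2475/825⌉ = 3 discs.
A packing using 4 discs:
  disc 1: 775 = 775
  disc 2: 300 + 275 + 200 = 775
  disc 3: 200 + 200 + 175 + 150 + 100 = 825
  disc 4: 100 = 100
No arrangement into 3 discs stays within capacity, so 4 is optimal.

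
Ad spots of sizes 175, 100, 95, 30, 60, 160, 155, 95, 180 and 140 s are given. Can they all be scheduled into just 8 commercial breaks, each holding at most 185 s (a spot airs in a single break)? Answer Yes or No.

Yes

A valid assignment using 8 commercial breaks:
  break 1: 180 = 180
  break 2: 175 = 175
  break 3: 160 = 160
  break 4: 155 + 30 = 185
  break 5: 140 = 140
  break 6: 100 + 60 = 160
  break 7: 95 = 95
  break 8: 95 = 95
Every load is within 185 s, so 8 commercial breaks suffice.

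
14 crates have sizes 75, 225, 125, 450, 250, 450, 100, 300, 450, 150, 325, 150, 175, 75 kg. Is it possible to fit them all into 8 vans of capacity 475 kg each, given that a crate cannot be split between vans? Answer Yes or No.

Yes

A valid assignment using 8 vans:
  van 1: 450 = 450
  van 2: 450 = 450
  van 3: 450 = 450
  van 4: 325 + 150 = 475
  van 5: 300 + 175 = 475
  van 6: 250 + 225 = 475
  van 7: 150 + 125 + 100 + 75 = 450
  van 8: 75 = 75
Every load is within 475 kg, so 8 vans suffice.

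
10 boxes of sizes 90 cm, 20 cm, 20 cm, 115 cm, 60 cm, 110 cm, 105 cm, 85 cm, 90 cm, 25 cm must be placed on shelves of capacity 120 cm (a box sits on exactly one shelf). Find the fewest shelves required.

7

Total = 115 + 110 + 105 + 90 + 90 + 85 + 60 + 25 + 20 + 20 = 720 cm.
Lower bound: ⌈720/120⌉ = 6 shelves.
A packing using 7 shelves:
  shelf 1: 115 = 115
  shelf 2: 110 = 110
  shelf 3: 105 = 105
  shelf 4: 90 + 25 = 115
  shelf 5: 90 + 20 = 110
  shelf 6: 85 + 20 = 105
  shelf 7: 60 = 60
No arrangement into 6 shelves stays within capacity, so 7 is optimal.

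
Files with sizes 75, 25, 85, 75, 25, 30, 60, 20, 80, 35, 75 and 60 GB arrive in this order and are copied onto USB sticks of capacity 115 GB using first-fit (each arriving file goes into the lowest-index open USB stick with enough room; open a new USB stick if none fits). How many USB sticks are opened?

  75 → USB stick 1 (new)  [load 75/115]
  25 → USB stick 1  [load 100/115]
  85 → USB stick 2 (new)  [load 85/115]
  75 → USB stick 3 (new)  [load 75/115]
  25 → USB stick 2  [load 110/115]
  30 → USB stick 3  [load 105/115]
  60 → USB stick 4 (new)  [load 60/115]
  20 → USB stick 4  [load 80/115]
  80 → USB stick 5 (new)  [load 80/115]
  35 → USB stick 4  [load 115/115]
  75 → USB stick 6 (new)  [load 75/115]
  60 → USB stick 7 (new)  [load 60/115]
7 USB sticks opened.

7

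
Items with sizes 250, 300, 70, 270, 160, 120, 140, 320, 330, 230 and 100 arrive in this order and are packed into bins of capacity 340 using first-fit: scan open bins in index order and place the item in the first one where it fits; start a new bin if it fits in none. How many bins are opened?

8

  250 → bin 1 (new)  [load 250/340]
  300 → bin 2 (new)  [load 300/340]
  70 → bin 1  [load 320/340]
  270 → bin 3 (new)  [load 270/340]
  160 → bin 4 (new)  [load 160/340]
  120 → bin 4  [load 280/340]
  140 → bin 5 (new)  [load 140/340]
  320 → bin 6 (new)  [load 320/340]
  330 → bin 7 (new)  [load 330/340]
  230 → bin 8 (new)  [load 230/340]
  100 → bin 5  [load 240/340]
8 bins opened.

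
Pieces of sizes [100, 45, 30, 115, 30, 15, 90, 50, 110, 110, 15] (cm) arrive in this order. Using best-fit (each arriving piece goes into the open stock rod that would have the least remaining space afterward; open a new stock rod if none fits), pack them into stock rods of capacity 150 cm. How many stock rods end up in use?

6

  100 → stock rod 1 (new)  [load 100/150]
  45 → stock rod 1  [load 145/150]
  30 → stock rod 2 (new)  [load 30/150]
  115 → stock rod 2  [load 145/150]
  30 → stock rod 3 (new)  [load 30/150]
  15 → stock rod 3  [load 45/150]
  90 → stock rod 3  [load 135/150]
  50 → stock rod 4 (new)  [load 50/150]
  110 → stock rod 5 (new)  [load 110/150]
  110 → stock rod 6 (new)  [load 110/150]
  15 → stock rod 3  [load 150/150]
6 stock rods opened.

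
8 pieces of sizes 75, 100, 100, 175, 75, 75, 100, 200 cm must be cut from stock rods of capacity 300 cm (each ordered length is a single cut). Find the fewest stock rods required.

4

Total = 200 + 175 + 100 + 100 + 100 + 75 + 75 + 75 = 900 cm.
Lower bound: ⌈900/300⌉ = 3 stock rods.
A packing using 4 stock rods:
  stock rod 1: 200 + 100 = 300
  stock rod 2: 175 + 100 = 275
  stock rod 3: 100 + 75 + 75 = 250
  stock rod 4: 75 = 75
No arrangement into 3 stock rods stays within capacity, so 4 is optimal.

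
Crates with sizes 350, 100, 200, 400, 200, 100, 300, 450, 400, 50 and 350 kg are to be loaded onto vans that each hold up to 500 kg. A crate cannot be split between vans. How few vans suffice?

7

Total = 450 + 400 + 400 + 350 + 350 + 300 + 200 + 200 + 100 + 100 + 50 = 2900 kg.
Lower bound: ⌈2900/500⌉ = 6 vans.
A packing using 7 vans:
  van 1: 450 + 50 = 500
  van 2: 400 + 100 = 500
  van 3: 400 + 100 = 500
  van 4: 350 = 350
  van 5: 350 = 350
  van 6: 300 + 200 = 500
  van 7: 200 = 200
No arrangement into 6 vans stays within capacity, so 7 is optimal.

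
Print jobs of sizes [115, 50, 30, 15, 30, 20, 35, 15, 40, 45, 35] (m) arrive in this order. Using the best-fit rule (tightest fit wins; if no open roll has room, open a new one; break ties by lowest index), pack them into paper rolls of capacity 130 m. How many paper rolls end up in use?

4

  115 → roll 1 (new)  [load 115/130]
  50 → roll 2 (new)  [load 50/130]
  30 → roll 2  [load 80/130]
  15 → roll 1  [load 130/130]
  30 → roll 2  [load 110/130]
  20 → roll 2  [load 130/130]
  35 → roll 3 (new)  [load 35/130]
  15 → roll 3  [load 50/130]
  40 → roll 3  [load 90/130]
  45 → roll 4 (new)  [load 45/130]
  35 → roll 3  [load 125/130]
4 paper rolls opened.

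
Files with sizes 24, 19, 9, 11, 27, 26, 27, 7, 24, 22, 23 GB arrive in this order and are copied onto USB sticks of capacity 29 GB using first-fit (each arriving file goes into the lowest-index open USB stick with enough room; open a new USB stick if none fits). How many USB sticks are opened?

9

  24 → USB stick 1 (new)  [load 24/29]
  19 → USB stick 2 (new)  [load 19/29]
  9 → USB stick 2  [load 28/29]
  11 → USB stick 3 (new)  [load 11/29]
  27 → USB stick 4 (new)  [load 27/29]
  26 → USB stick 5 (new)  [load 26/29]
  27 → USB stick 6 (new)  [load 27/29]
  7 → USB stick 3  [load 18/29]
  24 → USB stick 7 (new)  [load 24/29]
  22 → USB stick 8 (new)  [load 22/29]
  23 → USB stick 9 (new)  [load 23/29]
9 USB sticks opened.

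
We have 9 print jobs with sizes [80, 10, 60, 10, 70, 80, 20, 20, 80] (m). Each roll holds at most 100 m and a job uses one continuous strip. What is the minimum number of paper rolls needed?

5

Total = 80 + 80 + 80 + 70 + 60 + 20 + 20 + 10 + 10 = 430 m.
Lower bound: ⌈430/100⌉ = 5 paper rolls.
A packing using 5 paper rolls:
  roll 1: 80 + 20 = 100
  roll 2: 80 + 20 = 100
  roll 3: 80 + 10 + 10 = 100
  roll 4: 70 = 70
  roll 5: 60 = 60
This matches the lower bound, so 5 is optimal.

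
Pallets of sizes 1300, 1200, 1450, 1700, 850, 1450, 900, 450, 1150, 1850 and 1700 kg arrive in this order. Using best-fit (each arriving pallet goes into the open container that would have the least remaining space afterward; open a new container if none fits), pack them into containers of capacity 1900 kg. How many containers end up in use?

  1300 → container 1 (new)  [load 1300/1900]
  1200 → container 2 (new)  [load 1200/1900]
  1450 → container 3 (new)  [load 1450/1900]
  1700 → container 4 (new)  [load 1700/1900]
  850 → container 5 (new)  [load 850/1900]
  1450 → container 6 (new)  [load 1450/1900]
  900 → container 5  [load 1750/1900]
  450 → container 3  [load 1900/1900]
  1150 → container 7 (new)  [load 1150/1900]
  1850 → container 8 (new)  [load 1850/1900]
  1700 → container 9 (new)  [load 1700/1900]
9 containers opened.

9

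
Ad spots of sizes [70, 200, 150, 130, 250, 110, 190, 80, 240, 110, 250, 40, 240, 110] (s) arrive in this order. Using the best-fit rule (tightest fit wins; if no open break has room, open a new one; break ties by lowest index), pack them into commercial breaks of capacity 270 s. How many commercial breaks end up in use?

9

  70 → break 1 (new)  [load 70/270]
  200 → break 1  [load 270/270]
  150 → break 2 (new)  [load 150/270]
  130 → break 3 (new)  [load 130/270]
  250 → break 4 (new)  [load 250/270]
  110 → break 2  [load 260/270]
  190 → break 5 (new)  [load 190/270]
  80 → break 5  [load 270/270]
  240 → break 6 (new)  [load 240/270]
  110 → break 3  [load 240/270]
  250 → break 7 (new)  [load 250/270]
  40 → break 8 (new)  [load 40/270]
  240 → break 9 (new)  [load 240/270]
  110 → break 8  [load 150/270]
9 commercial breaks opened.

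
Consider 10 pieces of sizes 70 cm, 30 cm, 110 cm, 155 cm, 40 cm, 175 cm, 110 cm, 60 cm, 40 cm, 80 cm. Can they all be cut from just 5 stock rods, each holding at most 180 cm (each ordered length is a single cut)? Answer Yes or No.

A valid assignment using 5 stock rods:
  stock rod 1: 175 = 175
  stock rod 2: 155 = 155
  stock rod 3: 110 + 70 = 180
  stock rod 4: 110 + 40 + 30 = 180
  stock rod 5: 80 + 60 + 40 = 180
Every load is within 180 cm, so 5 stock rods suffice.

Yes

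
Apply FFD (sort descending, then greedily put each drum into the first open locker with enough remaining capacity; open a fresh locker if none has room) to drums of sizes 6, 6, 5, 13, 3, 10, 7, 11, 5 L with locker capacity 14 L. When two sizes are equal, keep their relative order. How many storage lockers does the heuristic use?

Sorted descending: 13, 11, 10, 7, 6, 6, 5, 5, 3.
  13 → locker 1 (new)  [load 13/14]
  11 → locker 2 (new)  [load 11/14]
  10 → locker 3 (new)  [load 10/14]
  7 → locker 4 (new)  [load 7/14]
  6 → locker 4  [load 13/14]
  6 → locker 5 (new)  [load 6/14]
  5 → locker 5  [load 11/14]
  5 → locker 6 (new)  [load 5/14]
  3 → locker 2  [load 14/14]
6 storage lockers opened.

6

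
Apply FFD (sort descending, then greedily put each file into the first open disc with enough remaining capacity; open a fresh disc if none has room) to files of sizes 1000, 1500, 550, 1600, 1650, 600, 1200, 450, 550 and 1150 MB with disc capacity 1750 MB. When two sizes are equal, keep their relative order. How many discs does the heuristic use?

Sorted descending: 1650, 1600, 1500, 1200, 1150, 1000, 600, 550, 550, 450.
  1650 → disc 1 (new)  [load 1650/1750]
  1600 → disc 2 (new)  [load 1600/1750]
  1500 → disc 3 (new)  [load 1500/1750]
  1200 → disc 4 (new)  [load 1200/1750]
  1150 → disc 5 (new)  [load 1150/1750]
  1000 → disc 6 (new)  [load 1000/1750]
  600 → disc 5  [load 1750/1750]
  550 → disc 4  [load 1750/1750]
  550 → disc 6  [load 1550/1750]
  450 → disc 7 (new)  [load 450/1750]
7 discs opened.

7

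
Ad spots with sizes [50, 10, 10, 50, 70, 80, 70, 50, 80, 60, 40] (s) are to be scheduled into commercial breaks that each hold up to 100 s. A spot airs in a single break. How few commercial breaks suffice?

Total = 80 + 80 + 70 + 70 + 60 + 50 + 50 + 50 + 40 + 10 + 10 = 570 s.
Lower bound: ⌈570/100⌉ = 6 commercial breaks.
A packing using 7 commercial breaks:
  break 1: 80 + 10 + 10 = 100
  break 2: 80 = 80
  break 3: 70 = 70
  break 4: 70 = 70
  break 5: 60 + 40 = 100
  break 6: 50 + 50 = 100
  break 7: 50 = 50
No arrangement into 6 commercial breaks stays within capacity, so 7 is optimal.

7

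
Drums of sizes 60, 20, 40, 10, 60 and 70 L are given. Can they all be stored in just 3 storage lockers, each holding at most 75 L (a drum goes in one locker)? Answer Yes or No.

No

Total = 260 L; ⌈260/75⌉ = 4.
At least 4 storage lockers are required, but only 3 are allowed.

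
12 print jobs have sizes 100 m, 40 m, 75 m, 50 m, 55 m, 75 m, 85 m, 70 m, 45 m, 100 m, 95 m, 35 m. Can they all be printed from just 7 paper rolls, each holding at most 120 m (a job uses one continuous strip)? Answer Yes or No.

No

Total = 825 m; ⌈825/120⌉ = 7.
The bound of 7 does not rule out 7, but exhaustive search shows no assignment into 7 paper rolls of capacity 120 m exists — the minimum is 8.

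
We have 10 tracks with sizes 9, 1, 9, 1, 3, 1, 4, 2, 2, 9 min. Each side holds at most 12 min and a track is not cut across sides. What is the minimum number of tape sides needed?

4

Total = 9 + 9 + 9 + 4 + 3 + 2 + 2 + 1 + 1 + 1 = 41 min.
Lower bound: ⌈41/12⌉ = 4 tape sides.
A packing using 4 tape sides:
  side 1: 9 + 3 = 12
  side 2: 9 + 2 + 1 = 12
  side 3: 9 + 2 + 1 = 12
  side 4: 4 + 1 = 5
This matches the lower bound, so 4 is optimal.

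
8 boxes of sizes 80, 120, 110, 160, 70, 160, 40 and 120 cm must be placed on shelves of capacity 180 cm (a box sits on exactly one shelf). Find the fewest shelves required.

Total = 160 + 160 + 120 + 120 + 110 + 80 + 70 + 40 = 860 cm.
Lower bound: ⌈860/180⌉ = 5 shelves.
A packing using 6 shelves:
  shelf 1: 160 = 160
  shelf 2: 160 = 160
  shelf 3: 120 + 40 = 160
  shelf 4: 120 = 120
  shelf 5: 110 + 70 = 180
  shelf 6: 80 = 80
No arrangement into 5 shelves stays within capacity, so 6 is optimal.

6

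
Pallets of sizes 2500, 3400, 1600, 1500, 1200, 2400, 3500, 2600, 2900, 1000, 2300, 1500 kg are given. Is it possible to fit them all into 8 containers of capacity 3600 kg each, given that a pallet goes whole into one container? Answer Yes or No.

Total = 26400 kg; ⌈26400/3600⌉ = 8.
The bound of 8 does not rule out 8, but exhaustive search shows no assignment into 8 containers of capacity 3600 kg exists — the minimum is 9.

No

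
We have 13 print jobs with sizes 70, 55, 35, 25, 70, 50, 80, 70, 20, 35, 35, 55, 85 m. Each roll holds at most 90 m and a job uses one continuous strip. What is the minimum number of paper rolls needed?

9

Total = 85 + 80 + 70 + 70 + 70 + 55 + 55 + 50 + 35 + 35 + 35 + 25 + 20 = 685 m.
Lower bound: ⌈685/90⌉ = 8 paper rolls.
A packing using 9 paper rolls:
  roll 1: 85 = 85
  roll 2: 80 = 80
  roll 3: 70 + 20 = 90
  roll 4: 70 = 70
  roll 5: 70 = 70
  roll 6: 55 + 35 = 90
  roll 7: 55 + 35 = 90
  roll 8: 50 + 35 = 85
  roll 9: 25 = 25
No arrangement into 8 paper rolls stays within capacity, so 9 is optimal.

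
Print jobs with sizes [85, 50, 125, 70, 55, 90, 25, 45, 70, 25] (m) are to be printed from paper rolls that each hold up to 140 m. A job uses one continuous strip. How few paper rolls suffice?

Total = 125 + 90 + 85 + 70 + 70 + 55 + 50 + 45 + 25 + 25 = 640 m.
Lower bound: ⌈640/140⌉ = 5 paper rolls.
A packing using 5 paper rolls:
  roll 1: 125 = 125
  roll 2: 90 + 50 = 140
  roll 3: 85 + 55 = 140
  roll 4: 70 + 70 = 140
  roll 5: 45 + 25 + 25 = 95
This matches the lower bound, so 5 is optimal.

5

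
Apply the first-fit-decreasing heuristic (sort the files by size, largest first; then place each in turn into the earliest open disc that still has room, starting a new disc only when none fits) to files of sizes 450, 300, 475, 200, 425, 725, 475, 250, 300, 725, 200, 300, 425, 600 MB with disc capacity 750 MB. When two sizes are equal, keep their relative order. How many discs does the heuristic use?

9

Sorted descending: 725, 725, 600, 475, 475, 450, 425, 425, 300, 300, 300, 250, 200, 200.
  725 → disc 1 (new)  [load 725/750]
  725 → disc 2 (new)  [load 725/750]
  600 → disc 3 (new)  [load 600/750]
  475 → disc 4 (new)  [load 475/750]
  475 → disc 5 (new)  [load 475/750]
  450 → disc 6 (new)  [load 450/750]
  425 → disc 7 (new)  [load 425/750]
  425 → disc 8 (new)  [load 425/750]
  300 → disc 6  [load 750/750]
  300 → disc 7  [load 725/750]
  300 → disc 8  [load 725/750]
  250 → disc 4  [load 725/750]
  200 → disc 5  [load 675/750]
  200 → disc 9 (new)  [load 200/750]
9 discs opened.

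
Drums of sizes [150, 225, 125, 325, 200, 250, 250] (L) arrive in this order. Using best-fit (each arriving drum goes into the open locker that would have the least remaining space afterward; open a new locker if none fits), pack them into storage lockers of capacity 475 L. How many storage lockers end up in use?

  150 → locker 1 (new)  [load 150/475]
  225 → locker 1  [load 375/475]
  125 → locker 2 (new)  [load 125/475]
  325 → locker 2  [load 450/475]
  200 → locker 3 (new)  [load 200/475]
  250 → locker 3  [load 450/475]
  250 → locker 4 (new)  [load 250/475]
4 storage lockers opened.

4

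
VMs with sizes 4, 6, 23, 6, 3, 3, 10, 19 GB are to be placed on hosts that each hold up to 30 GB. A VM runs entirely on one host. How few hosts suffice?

3

Total = 23 + 19 + 10 + 6 + 6 + 4 + 3 + 3 = 74 GB.
Lower bound: ⌈74/30⌉ = 3 hosts.
A packing using 3 hosts:
  host 1: 23 + 6 = 29
  host 2: 19 + 10 = 29
  host 3: 6 + 4 + 3 + 3 = 16
This matches the lower bound, so 3 is optimal.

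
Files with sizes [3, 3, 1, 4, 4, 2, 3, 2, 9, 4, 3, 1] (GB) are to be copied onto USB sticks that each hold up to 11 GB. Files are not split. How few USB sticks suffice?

4

Total = 9 + 4 + 4 + 4 + 3 + 3 + 3 + 3 + 2 + 2 + 1 + 1 = 39 GB.
Lower bound: ⌈39/11⌉ = 4 USB sticks.
A packing using 4 USB sticks:
  USB stick 1: 9 + 2 = 11
  USB stick 2: 4 + 4 + 3 = 11
  USB stick 3: 4 + 3 + 3 + 1 = 11
  USB stick 4: 3 + 2 + 1 = 6
This matches the lower bound, so 4 is optimal.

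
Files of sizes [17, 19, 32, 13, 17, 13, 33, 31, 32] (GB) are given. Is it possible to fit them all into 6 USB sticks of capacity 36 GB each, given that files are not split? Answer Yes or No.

No

Total = 207 GB; ⌈207/36⌉ = 6.
The bound of 6 does not rule out 6, but exhaustive search shows no assignment into 6 USB sticks of capacity 36 GB exists — the minimum is 7.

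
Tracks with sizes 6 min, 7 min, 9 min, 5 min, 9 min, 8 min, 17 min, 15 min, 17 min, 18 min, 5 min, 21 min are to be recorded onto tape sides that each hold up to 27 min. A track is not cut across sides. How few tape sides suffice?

6

Total = 21 + 18 + 17 + 17 + 15 + 9 + 9 + 8 + 7 + 6 + 5 + 5 = 137 min.
Lower bound: ⌈137/27⌉ = 6 tape sides.
A packing using 6 tape sides:
  side 1: 21 + 6 = 27
  side 2: 18 + 9 = 27
  side 3: 17 + 9 = 26
  side 4: 17 + 8 = 25
  side 5: 15 + 7 + 5 = 27
  side 6: 5 = 5
This matches the lower bound, so 6 is optimal.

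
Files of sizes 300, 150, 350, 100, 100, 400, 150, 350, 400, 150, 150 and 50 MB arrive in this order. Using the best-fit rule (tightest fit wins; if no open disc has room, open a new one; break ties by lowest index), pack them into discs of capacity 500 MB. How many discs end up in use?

6

  300 → disc 1 (new)  [load 300/500]
  150 → disc 1  [load 450/500]
  350 → disc 2 (new)  [load 350/500]
  100 → disc 2  [load 450/500]
  100 → disc 3 (new)  [load 100/500]
  400 → disc 3  [load 500/500]
  150 → disc 4 (new)  [load 150/500]
  350 → disc 4  [load 500/500]
  400 → disc 5 (new)  [load 400/500]
  150 → disc 6 (new)  [load 150/500]
  150 → disc 6  [load 300/500]
  50 → disc 1  [load 500/500]
6 discs opened.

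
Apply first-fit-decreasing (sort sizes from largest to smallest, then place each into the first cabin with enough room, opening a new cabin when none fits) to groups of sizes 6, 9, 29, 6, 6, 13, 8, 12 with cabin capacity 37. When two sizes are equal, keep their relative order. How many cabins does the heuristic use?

3

Sorted descending: 29, 13, 12, 9, 8, 6, 6, 6.
  29 → cabin 1 (new)  [load 29/37]
  13 → cabin 2 (new)  [load 13/37]
  12 → cabin 2  [load 25/37]
  9 → cabin 2  [load 34/37]
  8 → cabin 1  [load 37/37]
  6 → cabin 3 (new)  [load 6/37]
  6 → cabin 3  [load 12/37]
  6 → cabin 3  [load 18/37]
3 cabins opened.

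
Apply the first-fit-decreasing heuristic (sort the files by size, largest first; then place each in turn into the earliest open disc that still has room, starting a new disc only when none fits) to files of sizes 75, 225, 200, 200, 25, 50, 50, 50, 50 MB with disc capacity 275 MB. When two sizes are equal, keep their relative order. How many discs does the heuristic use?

Sorted descending: 225, 200, 200, 75, 50, 50, 50, 50, 25.
  225 → disc 1 (new)  [load 225/275]
  200 → disc 2 (new)  [load 200/275]
  200 → disc 3 (new)  [load 200/275]
  75 → disc 2  [load 275/275]
  50 → disc 1  [load 275/275]
  50 → disc 3  [load 250/275]
  50 → disc 4 (new)  [load 50/275]
  50 → disc 4  [load 100/275]
  25 → disc 3  [load 275/275]
4 discs opened.

4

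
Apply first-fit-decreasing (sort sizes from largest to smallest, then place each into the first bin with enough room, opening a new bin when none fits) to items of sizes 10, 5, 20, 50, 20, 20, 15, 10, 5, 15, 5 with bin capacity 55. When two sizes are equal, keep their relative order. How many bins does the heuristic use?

4

Sorted descending: 50, 20, 20, 20, 15, 15, 10, 10, 5, 5, 5.
  50 → bin 1 (new)  [load 50/55]
  20 → bin 2 (new)  [load 20/55]
  20 → bin 2  [load 40/55]
  20 → bin 3 (new)  [load 20/55]
  15 → bin 2  [load 55/55]
  15 → bin 3  [load 35/55]
  10 → bin 3  [load 45/55]
  10 → bin 3  [load 55/55]
  5 → bin 1  [load 55/55]
  5 → bin 4 (new)  [load 5/55]
  5 → bin 4  [load 10/55]
4 bins opened.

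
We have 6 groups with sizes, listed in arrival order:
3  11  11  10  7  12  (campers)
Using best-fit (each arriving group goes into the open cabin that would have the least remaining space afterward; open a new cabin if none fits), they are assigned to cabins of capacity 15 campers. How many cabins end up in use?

5

  3 → cabin 1 (new)  [load 3/15]
  11 → cabin 1  [load 14/15]
  11 → cabin 2 (new)  [load 11/15]
  10 → cabin 3 (new)  [load 10/15]
  7 → cabin 4 (new)  [load 7/15]
  12 → cabin 5 (new)  [load 12/15]
5 cabins opened.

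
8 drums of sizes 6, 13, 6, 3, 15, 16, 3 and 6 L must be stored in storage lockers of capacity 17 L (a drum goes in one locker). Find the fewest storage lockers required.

Total = 16 + 15 + 13 + 6 + 6 + 6 + 3 + 3 = 68 L.
Lower bound: ⌈68/17⌉ = 4 storage lockers.
A packing using 5 storage lockers:
  locker 1: 16 = 16
  locker 2: 15 = 15
  locker 3: 13 + 3 = 16
  locker 4: 6 + 6 + 3 = 15
  locker 5: 6 = 6
No arrangement into 4 storage lockers stays within capacity, so 5 is optimal.

5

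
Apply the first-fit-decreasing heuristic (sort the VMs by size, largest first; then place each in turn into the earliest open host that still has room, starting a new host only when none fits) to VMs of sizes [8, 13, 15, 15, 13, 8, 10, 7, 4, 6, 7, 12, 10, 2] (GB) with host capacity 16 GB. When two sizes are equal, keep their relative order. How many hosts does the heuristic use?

9

Sorted descending: 15, 15, 13, 13, 12, 10, 10, 8, 8, 7, 7, 6, 4, 2.
  15 → host 1 (new)  [load 15/16]
  15 → host 2 (new)  [load 15/16]
  13 → host 3 (new)  [load 13/16]
  13 → host 4 (new)  [load 13/16]
  12 → host 5 (new)  [load 12/16]
  10 → host 6 (new)  [load 10/16]
  10 → host 7 (new)  [load 10/16]
  8 → host 8 (new)  [load 8/16]
  8 → host 8  [load 16/16]
  7 → host 9 (new)  [load 7/16]
  7 → host 9  [load 14/16]
  6 → host 6  [load 16/16]
  4 → host 5  [load 16/16]
  2 → host 3  [load 15/16]
9 hosts opened.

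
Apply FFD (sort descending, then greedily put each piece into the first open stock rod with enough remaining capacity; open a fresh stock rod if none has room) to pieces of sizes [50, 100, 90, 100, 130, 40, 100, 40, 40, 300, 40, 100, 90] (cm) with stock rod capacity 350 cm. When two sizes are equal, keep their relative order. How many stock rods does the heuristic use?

Sorted descending: 300, 130, 100, 100, 100, 100, 90, 90, 50, 40, 40, 40, 40.
  300 → stock rod 1 (new)  [load 300/350]
  130 → stock rod 2 (new)  [load 130/350]
  100 → stock rod 2  [load 230/350]
  100 → stock rod 2  [load 330/350]
  100 → stock rod 3 (new)  [load 100/350]
  100 → stock rod 3  [load 200/350]
  90 → stock rod 3  [load 290/350]
  90 → stock rod 4 (new)  [load 90/350]
  50 → stock rod 1  [load 350/350]
  40 → stock rod 3  [load 330/350]
  40 → stock rod 4  [load 130/350]
  40 → stock rod 4  [load 170/350]
  40 → stock rod 4  [load 210/350]
4 stock rods opened.

4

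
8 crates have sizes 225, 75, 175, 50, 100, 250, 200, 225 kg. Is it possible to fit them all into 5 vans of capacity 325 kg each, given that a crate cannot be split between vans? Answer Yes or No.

Yes

A valid assignment using 5 vans:
  van 1: 250 + 75 = 325
  van 2: 225 + 100 = 325
  van 3: 225 + 50 = 275
  van 4: 200 = 200
  van 5: 175 = 175
Every load is within 325 kg, so 5 vans suffice.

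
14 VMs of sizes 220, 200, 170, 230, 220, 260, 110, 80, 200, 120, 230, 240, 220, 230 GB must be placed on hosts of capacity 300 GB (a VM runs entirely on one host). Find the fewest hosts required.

Total = 260 + 240 + 230 + 230 + 230 + 220 + 220 + 220 + 200 + 200 + 170 + 120 + 110 + 80 = 2730 GB.
Lower bound: ⌈2730/300⌉ = 10 hosts.
Also, 11 VMs each exceed 150 GB, and no two of those can share a host, so at least 11 hosts are needed.
A packing using 12 hosts:
  host 1: 260 = 260
  host 2: 240 = 240
  host 3: 230 = 230
  host 4: 230 = 230
  host 5: 230 = 230
  host 6: 220 + 80 = 300
  host 7: 220 = 220
  host 8: 220 = 220
  host 9: 200 = 200
  host 10: 200 = 200
  host 11: 170 + 120 = 290
  host 12: 110 = 110
No arrangement into 11 hosts stays within capacity, so 12 is optimal.

12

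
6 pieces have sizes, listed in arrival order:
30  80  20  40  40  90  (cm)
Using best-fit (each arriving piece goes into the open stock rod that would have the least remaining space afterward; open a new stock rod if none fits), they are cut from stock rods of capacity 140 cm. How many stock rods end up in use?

3

  30 → stock rod 1 (new)  [load 30/140]
  80 → stock rod 1  [load 110/140]
  20 → stock rod 1  [load 130/140]
  40 → stock rod 2 (new)  [load 40/140]
  40 → stock rod 2  [load 80/140]
  90 → stock rod 3 (new)  [load 90/140]
3 stock rods opened.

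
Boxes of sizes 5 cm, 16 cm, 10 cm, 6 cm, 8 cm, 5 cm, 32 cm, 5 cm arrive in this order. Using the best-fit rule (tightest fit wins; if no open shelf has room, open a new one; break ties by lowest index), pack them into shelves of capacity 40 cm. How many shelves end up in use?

3

  5 → shelf 1 (new)  [load 5/40]
  16 → shelf 1  [load 21/40]
  10 → shelf 1  [load 31/40]
  6 → shelf 1  [load 37/40]
  8 → shelf 2 (new)  [load 8/40]
  5 → shelf 2  [load 13/40]
  32 → shelf 3 (new)  [load 32/40]
  5 → shelf 3  [load 37/40]
3 shelves opened.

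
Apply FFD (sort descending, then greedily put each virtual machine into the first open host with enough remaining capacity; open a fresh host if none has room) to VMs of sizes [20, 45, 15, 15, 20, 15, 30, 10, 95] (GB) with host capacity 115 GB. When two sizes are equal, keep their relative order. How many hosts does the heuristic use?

3

Sorted descending: 95, 45, 30, 20, 20, 15, 15, 15, 10.
  95 → host 1 (new)  [load 95/115]
  45 → host 2 (new)  [load 45/115]
  30 → host 2  [load 75/115]
  20 → host 1  [load 115/115]
  20 → host 2  [load 95/115]
  15 → host 2  [load 110/115]
  15 → host 3 (new)  [load 15/115]
  15 → host 3  [load 30/115]
  10 → host 3  [load 40/115]
3 hosts opened.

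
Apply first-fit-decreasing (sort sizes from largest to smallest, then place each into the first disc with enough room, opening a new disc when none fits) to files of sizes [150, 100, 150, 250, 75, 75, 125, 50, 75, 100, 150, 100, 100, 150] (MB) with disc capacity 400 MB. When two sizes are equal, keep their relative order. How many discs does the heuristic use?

5

Sorted descending: 250, 150, 150, 150, 150, 125, 100, 100, 100, 100, 75, 75, 75, 50.
  250 → disc 1 (new)  [load 250/400]
  150 → disc 1  [load 400/400]
  150 → disc 2 (new)  [load 150/400]
  150 → disc 2  [load 300/400]
  150 → disc 3 (new)  [load 150/400]
  125 → disc 3  [load 275/400]
  100 → disc 2  [load 400/400]
  100 → disc 3  [load 375/400]
  100 → disc 4 (new)  [load 100/400]
  100 → disc 4  [load 200/400]
  75 → disc 4  [load 275/400]
  75 → disc 4  [load 350/400]
  75 → disc 5 (new)  [load 75/400]
  50 → disc 4  [load 400/400]
5 discs opened.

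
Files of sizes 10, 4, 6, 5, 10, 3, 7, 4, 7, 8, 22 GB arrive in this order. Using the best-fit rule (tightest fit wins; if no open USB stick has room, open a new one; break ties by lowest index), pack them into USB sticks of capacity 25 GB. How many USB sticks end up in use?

4

  10 → USB stick 1 (new)  [load 10/25]
  4 → USB stick 1  [load 14/25]
  6 → USB stick 1  [load 20/25]
  5 → USB stick 1  [load 25/25]
  10 → USB stick 2 (new)  [load 10/25]
  3 → USB stick 2  [load 13/25]
  7 → USB stick 2  [load 20/25]
  4 → USB stick 2  [load 24/25]
  7 → USB stick 3 (new)  [load 7/25]
  8 → USB stick 3  [load 15/25]
  22 → USB stick 4 (new)  [load 22/25]
4 USB sticks opened.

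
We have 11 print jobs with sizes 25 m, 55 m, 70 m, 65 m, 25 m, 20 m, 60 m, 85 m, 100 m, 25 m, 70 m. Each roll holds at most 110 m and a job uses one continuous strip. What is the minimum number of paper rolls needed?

Total = 100 + 85 + 70 + 70 + 65 + 60 + 55 + 25 + 25 + 25 + 20 = 600 m.
Lower bound: ⌈600/110⌉ = 6 paper rolls.
A packing using 7 paper rolls:
  roll 1: 100 = 100
  roll 2: 85 + 25 = 110
  roll 3: 70 + 25 = 95
  roll 4: 70 + 25 = 95
  roll 5: 65 + 20 = 85
  roll 6: 60 = 60
  roll 7: 55 = 55
No arrangement into 6 paper rolls stays within capacity, so 7 is optimal.

7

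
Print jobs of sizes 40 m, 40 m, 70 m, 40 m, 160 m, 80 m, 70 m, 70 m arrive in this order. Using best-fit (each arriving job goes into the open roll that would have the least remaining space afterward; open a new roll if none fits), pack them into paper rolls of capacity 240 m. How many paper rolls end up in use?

  40 → roll 1 (new)  [load 40/240]
  40 → roll 1  [load 80/240]
  70 → roll 1  [load 150/240]
  40 → roll 1  [load 190/240]
  160 → roll 2 (new)  [load 160/240]
  80 → roll 2  [load 240/240]
  70 → roll 3 (new)  [load 70/240]
  70 → roll 3  [load 140/240]
3 paper rolls opened.

3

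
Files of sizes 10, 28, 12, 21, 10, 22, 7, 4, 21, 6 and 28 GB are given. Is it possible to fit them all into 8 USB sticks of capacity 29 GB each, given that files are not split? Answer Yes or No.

A valid assignment using 7 USB sticks:
  USB stick 1: 28 = 28
  USB stick 2: 28 = 28
  USB stick 3: 22 + 7 = 29
  USB stick 4: 21 + 6 = 27
  USB stick 5: 21 + 4 = 25
  USB stick 6: 12 + 10 = 22
  USB stick 7: 10 = 10
That uses only 7 ≤ 8, so 8 USB sticks are enough.

Yes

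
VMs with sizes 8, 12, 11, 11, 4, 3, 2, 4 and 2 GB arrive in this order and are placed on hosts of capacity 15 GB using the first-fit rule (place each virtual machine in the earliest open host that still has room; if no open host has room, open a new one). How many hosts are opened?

4

  8 → host 1 (new)  [load 8/15]
  12 → host 2 (new)  [load 12/15]
  11 → host 3 (new)  [load 11/15]
  11 → host 4 (new)  [load 11/15]
  4 → host 1  [load 12/15]
  3 → host 1  [load 15/15]
  2 → host 2  [load 14/15]
  4 → host 3  [load 15/15]
  2 → host 4  [load 13/15]
4 hosts opened.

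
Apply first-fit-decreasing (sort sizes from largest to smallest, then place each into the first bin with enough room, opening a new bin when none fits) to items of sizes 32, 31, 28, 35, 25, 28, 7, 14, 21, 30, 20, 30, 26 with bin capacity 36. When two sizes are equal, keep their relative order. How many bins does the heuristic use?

11

Sorted descending: 35, 32, 31, 30, 30, 28, 28, 26, 25, 21, 20, 14, 7.
  35 → bin 1 (new)  [load 35/36]
  32 → bin 2 (new)  [load 32/36]
  31 → bin 3 (new)  [load 31/36]
  30 → bin 4 (new)  [load 30/36]
  30 → bin 5 (new)  [load 30/36]
  28 → bin 6 (new)  [load 28/36]
  28 → bin 7 (new)  [load 28/36]
  26 → bin 8 (new)  [load 26/36]
  25 → bin 9 (new)  [load 25/36]
  21 → bin 10 (new)  [load 21/36]
  20 → bin 11 (new)  [load 20/36]
  14 → bin 10  [load 35/36]
  7 → bin 6  [load 35/36]
11 bins opened.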